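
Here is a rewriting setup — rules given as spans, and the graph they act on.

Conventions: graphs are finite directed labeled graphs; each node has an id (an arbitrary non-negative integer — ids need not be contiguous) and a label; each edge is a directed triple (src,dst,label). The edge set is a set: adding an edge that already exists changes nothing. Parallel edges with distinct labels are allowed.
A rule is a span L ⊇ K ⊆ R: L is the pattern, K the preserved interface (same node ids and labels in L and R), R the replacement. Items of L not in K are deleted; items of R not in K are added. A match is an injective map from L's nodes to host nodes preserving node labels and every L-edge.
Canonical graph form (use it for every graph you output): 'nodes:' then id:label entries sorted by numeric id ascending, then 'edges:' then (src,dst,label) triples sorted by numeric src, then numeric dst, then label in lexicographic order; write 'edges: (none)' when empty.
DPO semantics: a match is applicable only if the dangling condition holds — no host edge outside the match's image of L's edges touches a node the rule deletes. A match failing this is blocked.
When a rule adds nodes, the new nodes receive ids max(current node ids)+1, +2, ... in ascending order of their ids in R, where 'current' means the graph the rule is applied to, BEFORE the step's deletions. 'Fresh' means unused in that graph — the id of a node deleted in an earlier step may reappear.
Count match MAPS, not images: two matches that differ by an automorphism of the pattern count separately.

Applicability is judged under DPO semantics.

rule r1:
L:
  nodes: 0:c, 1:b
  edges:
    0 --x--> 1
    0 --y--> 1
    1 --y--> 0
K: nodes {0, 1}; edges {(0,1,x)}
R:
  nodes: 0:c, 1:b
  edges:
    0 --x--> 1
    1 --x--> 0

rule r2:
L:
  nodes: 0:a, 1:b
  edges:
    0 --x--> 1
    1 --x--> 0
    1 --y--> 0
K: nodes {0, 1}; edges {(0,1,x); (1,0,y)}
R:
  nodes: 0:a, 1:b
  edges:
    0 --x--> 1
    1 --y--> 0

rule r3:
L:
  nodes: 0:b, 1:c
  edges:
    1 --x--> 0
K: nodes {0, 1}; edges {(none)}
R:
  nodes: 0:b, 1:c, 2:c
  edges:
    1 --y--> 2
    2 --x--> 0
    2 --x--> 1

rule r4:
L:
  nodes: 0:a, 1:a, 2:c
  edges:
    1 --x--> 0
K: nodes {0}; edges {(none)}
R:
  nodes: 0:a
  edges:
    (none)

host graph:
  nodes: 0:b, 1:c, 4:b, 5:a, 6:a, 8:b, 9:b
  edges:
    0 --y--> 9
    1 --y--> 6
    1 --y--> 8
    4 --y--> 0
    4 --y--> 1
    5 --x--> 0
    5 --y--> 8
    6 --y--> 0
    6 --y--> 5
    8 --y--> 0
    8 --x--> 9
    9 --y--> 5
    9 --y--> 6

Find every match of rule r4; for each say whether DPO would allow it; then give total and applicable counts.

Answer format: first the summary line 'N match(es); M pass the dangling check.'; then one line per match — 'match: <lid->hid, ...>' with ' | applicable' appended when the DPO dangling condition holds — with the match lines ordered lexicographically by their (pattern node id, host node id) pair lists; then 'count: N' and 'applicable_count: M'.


0 match(es); 0 pass the dangling check.
count: 0
applicable_count: 0


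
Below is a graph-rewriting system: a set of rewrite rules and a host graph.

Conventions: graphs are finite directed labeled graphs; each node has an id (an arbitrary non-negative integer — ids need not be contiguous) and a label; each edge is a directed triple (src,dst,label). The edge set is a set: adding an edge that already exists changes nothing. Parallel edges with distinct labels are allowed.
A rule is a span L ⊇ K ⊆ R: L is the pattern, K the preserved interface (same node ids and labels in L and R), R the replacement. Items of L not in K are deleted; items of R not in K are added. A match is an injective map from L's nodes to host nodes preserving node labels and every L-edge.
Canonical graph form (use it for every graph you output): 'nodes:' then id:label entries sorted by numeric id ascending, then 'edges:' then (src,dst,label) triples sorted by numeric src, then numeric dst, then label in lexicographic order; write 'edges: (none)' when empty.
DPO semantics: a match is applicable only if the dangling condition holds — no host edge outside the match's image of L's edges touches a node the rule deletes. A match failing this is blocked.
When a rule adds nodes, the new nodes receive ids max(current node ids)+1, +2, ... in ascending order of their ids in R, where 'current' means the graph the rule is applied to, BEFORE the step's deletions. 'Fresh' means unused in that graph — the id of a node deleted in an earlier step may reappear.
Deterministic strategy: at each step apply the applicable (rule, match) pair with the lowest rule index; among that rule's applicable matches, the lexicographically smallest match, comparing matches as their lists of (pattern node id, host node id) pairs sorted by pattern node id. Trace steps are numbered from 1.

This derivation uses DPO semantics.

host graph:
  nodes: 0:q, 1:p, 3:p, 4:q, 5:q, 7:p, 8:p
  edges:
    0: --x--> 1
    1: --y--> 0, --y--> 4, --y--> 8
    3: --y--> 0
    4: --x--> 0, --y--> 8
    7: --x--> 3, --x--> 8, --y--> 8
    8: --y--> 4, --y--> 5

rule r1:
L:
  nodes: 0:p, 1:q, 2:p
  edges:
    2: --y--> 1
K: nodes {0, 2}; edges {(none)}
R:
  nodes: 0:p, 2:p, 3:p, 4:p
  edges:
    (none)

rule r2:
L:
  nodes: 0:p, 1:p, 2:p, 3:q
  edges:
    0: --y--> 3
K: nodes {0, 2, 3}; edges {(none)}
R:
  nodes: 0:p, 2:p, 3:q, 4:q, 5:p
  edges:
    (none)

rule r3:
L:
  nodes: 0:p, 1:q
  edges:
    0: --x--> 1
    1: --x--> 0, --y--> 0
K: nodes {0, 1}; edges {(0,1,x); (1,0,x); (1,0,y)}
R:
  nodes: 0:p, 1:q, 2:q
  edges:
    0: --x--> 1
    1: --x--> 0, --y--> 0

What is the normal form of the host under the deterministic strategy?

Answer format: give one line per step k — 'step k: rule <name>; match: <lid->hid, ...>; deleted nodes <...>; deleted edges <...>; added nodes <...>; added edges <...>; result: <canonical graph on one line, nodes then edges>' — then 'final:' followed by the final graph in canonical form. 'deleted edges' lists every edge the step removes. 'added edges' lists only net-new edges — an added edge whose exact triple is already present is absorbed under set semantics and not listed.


step 1: rule r1; match: 0->1, 1->5, 2->8; deleted nodes 5; deleted edges (8,5,y); added nodes 9, 10; added edges (none); result: nodes: 0:q, 1:p, 3:p, 4:q, 7:p, 8:p, 9:p, 10:p edges: (0,1,x); (1,0,y); (1,4,y); (1,8,y); (3,0,y); (4,0,x); (4,8,y); (7,3,x); (7,8,x); (7,8,y); (8,4,y)
step 2: rule r2; match: 0->1, 1->9, 2->3, 3->0; deleted nodes 9; deleted edges (1,0,y); added nodes 11, 12; added edges (none); result: nodes: 0:q, 1:p, 3:p, 4:q, 7:p, 8:p, 10:p, 11:q, 12:p edges: (0,1,x); (1,4,y); (1,8,y); (3,0,y); (4,0,x); (4,8,y); (7,3,x); (7,8,x); (7,8,y); (8,4,y)
step 3: rule r2; match: 0->1, 1->10, 2->3, 3->4; deleted nodes 10; deleted edges (1,4,y); added nodes 13, 14; added edges (none); result: nodes: 0:q, 1:p, 3:p, 4:q, 7:p, 8:p, 11:q, 12:p, 13:q, 14:p edges: (0,1,x); (1,8,y); (3,0,y); (4,0,x); (4,8,y); (7,3,x); (7,8,x); (7,8,y); (8,4,y)
step 4: rule r2; match: 0->3, 1->12, 2->1, 3->0; deleted nodes 12; deleted edges (3,0,y); added nodes 15, 16; added edges (none); result: nodes: 0:q, 1:p, 3:p, 4:q, 7:p, 8:p, 11:q, 13:q, 14:p, 15:q, 16:p edges: (0,1,x); (1,8,y); (4,0,x); (4,8,y); (7,3,x); (7,8,x); (7,8,y); (8,4,y)
step 5: rule r2; match: 0->8, 1->14, 2->1, 3->4; deleted nodes 14; deleted edges (8,4,y); added nodes 17, 18; added edges (none); result: nodes: 0:q, 1:p, 3:p, 4:q, 7:p, 8:p, 11:q, 13:q, 15:q, 16:p, 17:q, 18:p edges: (0,1,x); (1,8,y); (4,0,x); (4,8,y); (7,3,x); (7,8,x); (7,8,y)
final:
nodes: 0:q, 1:p, 3:p, 4:q, 7:p, 8:p, 11:q, 13:q, 15:q, 16:p, 17:q, 18:p
edges: (0,1,x); (1,8,y); (4,0,x); (4,8,y); (7,3,x); (7,8,x); (7,8,y)


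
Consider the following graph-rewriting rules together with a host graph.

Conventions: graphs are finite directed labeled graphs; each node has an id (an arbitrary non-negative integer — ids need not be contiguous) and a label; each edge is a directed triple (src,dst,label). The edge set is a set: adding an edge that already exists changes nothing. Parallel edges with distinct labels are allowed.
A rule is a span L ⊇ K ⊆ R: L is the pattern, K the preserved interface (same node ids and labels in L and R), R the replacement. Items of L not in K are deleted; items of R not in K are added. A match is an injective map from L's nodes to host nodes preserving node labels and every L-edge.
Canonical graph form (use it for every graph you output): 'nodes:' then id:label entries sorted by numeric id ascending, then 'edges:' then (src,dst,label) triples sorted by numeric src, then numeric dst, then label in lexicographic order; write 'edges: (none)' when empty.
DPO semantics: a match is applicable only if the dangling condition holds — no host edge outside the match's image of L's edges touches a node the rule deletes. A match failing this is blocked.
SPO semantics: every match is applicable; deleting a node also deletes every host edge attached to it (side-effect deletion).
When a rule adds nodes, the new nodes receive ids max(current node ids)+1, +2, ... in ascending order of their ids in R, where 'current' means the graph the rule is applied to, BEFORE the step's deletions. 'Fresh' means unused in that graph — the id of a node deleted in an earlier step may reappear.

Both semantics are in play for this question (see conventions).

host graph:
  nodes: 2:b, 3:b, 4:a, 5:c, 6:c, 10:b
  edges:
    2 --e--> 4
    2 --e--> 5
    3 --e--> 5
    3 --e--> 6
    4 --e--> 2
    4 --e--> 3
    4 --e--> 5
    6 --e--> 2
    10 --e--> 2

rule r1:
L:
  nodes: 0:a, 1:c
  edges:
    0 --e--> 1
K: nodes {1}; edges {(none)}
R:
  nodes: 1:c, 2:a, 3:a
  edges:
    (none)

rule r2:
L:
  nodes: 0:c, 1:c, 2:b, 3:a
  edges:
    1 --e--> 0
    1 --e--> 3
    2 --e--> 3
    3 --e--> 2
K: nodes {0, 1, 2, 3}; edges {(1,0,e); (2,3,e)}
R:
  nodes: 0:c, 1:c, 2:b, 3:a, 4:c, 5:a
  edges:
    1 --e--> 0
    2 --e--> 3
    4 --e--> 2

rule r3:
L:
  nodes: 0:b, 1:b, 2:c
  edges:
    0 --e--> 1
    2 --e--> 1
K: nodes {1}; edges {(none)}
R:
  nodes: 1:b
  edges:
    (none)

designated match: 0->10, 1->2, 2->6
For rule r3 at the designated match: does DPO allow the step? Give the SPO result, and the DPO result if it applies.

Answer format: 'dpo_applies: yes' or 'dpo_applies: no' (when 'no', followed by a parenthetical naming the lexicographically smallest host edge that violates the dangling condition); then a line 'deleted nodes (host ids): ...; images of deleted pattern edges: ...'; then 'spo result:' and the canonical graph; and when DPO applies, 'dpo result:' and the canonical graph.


dpo_applies: no
(the rule deletes node 6, which keeps host edge (3,6,e) outside the match image — the dangling condition fails, DPO blocks; SPO proceeds and side-deletes such edges)
deleted nodes (host ids): 6, 10; images of deleted pattern edges: (6,2,e); (10,2,e)
spo result:
nodes: 2:b, 3:b, 4:a, 5:c
edges: (2,4,e); (2,5,e); (3,5,e); (4,2,e); (4,3,e); (4,5,e)


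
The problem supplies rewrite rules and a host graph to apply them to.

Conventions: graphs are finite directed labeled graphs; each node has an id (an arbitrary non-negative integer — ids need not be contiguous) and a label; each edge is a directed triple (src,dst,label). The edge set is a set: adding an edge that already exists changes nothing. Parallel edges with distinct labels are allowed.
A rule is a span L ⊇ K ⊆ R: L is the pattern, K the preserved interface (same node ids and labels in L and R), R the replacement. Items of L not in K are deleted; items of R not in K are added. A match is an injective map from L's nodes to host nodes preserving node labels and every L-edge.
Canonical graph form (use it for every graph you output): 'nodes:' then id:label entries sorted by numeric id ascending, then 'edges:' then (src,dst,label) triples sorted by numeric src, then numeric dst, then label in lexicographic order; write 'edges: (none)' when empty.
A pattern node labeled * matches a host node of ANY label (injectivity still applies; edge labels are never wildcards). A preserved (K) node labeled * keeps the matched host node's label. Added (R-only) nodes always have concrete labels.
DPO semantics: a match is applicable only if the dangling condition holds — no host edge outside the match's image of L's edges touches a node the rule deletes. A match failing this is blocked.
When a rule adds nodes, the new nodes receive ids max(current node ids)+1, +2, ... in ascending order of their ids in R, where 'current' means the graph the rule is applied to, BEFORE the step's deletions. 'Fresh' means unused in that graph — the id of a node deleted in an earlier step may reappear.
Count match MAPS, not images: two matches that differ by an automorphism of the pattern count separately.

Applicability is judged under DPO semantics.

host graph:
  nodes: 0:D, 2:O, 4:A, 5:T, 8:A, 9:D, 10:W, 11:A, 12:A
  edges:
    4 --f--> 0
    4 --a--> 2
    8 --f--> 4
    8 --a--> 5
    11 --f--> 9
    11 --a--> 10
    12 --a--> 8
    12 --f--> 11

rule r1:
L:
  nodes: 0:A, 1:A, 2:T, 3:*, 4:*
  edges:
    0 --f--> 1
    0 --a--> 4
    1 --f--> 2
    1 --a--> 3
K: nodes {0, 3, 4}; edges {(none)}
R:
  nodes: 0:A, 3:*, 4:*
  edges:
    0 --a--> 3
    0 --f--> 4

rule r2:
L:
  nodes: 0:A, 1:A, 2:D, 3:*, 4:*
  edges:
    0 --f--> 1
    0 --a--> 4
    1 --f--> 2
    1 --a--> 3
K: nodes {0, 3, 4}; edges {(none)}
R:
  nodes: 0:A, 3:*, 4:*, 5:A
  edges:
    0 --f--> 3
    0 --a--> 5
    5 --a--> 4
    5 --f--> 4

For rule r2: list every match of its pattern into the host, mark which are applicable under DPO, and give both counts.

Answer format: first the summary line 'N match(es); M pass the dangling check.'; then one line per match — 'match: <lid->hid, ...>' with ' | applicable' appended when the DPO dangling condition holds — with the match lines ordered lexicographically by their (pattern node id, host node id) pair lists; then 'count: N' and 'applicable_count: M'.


2 match(es); 2 pass the dangling check.
match: 0->8, 1->4, 2->0, 3->2, 4->5 | applicable
match: 0->12, 1->11, 2->9, 3->10, 4->8 | applicable
count: 2
applicable_count: 2


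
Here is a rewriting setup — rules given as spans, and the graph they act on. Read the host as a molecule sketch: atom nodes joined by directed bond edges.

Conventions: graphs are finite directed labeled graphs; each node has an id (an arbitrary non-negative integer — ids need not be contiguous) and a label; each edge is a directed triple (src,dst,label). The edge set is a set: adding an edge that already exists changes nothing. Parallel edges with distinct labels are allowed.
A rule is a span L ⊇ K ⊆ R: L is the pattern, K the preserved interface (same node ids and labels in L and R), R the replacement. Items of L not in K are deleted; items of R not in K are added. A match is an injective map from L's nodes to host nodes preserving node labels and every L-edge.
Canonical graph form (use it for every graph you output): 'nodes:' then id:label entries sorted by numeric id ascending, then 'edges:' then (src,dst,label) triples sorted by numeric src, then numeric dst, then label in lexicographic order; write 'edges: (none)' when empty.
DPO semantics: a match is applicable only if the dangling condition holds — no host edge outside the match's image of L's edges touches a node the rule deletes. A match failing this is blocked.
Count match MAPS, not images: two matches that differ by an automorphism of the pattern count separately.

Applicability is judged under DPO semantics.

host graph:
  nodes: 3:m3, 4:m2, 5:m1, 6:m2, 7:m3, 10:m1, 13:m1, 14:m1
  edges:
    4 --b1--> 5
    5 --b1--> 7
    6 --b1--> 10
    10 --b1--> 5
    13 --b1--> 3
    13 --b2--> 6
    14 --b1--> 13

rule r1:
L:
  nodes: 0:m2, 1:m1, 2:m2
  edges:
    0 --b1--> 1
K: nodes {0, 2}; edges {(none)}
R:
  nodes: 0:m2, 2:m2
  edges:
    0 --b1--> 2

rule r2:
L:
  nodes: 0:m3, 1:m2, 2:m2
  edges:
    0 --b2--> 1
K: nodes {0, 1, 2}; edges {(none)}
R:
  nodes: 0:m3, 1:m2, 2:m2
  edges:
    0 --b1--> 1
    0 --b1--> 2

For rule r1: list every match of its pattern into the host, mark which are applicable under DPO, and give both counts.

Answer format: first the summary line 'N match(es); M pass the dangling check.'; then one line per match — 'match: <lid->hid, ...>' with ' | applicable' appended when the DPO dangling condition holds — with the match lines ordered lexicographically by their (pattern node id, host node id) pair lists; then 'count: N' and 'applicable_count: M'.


2 match(es); 0 pass the dangling check.
match: 0->4, 1->5, 2->6
match: 0->6, 1->10, 2->4
count: 2
applicable_count: 0


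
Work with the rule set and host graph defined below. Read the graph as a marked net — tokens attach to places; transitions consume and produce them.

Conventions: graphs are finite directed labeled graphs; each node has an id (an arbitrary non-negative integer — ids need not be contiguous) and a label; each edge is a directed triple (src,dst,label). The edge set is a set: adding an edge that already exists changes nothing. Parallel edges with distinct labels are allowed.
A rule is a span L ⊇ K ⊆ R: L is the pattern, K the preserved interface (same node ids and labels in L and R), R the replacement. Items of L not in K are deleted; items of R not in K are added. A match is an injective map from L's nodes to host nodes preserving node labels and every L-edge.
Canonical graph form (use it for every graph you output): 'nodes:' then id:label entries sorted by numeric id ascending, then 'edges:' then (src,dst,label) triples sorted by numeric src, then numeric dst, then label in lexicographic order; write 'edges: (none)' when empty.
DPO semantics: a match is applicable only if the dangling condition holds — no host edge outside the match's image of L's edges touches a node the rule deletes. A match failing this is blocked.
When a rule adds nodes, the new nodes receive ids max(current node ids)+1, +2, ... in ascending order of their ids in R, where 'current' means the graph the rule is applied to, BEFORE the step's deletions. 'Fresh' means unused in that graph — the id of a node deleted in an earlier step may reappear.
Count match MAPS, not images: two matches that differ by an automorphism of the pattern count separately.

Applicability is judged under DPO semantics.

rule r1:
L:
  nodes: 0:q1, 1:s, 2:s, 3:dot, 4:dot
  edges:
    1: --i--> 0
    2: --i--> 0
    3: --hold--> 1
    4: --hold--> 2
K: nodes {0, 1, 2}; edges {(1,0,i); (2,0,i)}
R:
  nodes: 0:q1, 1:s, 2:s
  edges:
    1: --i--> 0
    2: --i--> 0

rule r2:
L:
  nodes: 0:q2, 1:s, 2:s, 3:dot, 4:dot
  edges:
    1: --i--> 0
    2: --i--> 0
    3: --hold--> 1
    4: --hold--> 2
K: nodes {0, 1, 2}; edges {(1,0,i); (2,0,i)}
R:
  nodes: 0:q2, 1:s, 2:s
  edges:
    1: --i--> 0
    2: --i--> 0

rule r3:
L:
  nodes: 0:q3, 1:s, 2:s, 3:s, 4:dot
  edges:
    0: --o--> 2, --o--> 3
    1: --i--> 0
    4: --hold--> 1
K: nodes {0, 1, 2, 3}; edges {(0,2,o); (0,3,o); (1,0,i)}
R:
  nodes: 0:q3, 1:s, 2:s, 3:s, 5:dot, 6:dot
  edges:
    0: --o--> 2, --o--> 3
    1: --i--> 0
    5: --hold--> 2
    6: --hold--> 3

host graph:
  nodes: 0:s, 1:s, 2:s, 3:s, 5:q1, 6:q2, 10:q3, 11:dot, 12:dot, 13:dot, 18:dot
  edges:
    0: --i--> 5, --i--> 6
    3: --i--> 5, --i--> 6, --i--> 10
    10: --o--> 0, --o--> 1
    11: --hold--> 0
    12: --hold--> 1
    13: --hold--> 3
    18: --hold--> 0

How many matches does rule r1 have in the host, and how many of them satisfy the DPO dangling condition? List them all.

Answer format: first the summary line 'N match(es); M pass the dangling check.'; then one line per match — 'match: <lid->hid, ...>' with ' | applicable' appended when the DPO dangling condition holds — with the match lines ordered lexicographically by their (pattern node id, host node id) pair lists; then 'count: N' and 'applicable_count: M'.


4 match(es); 4 pass the dangling check.
match: 0->5, 1->0, 2->3, 3->11, 4->13 | applicable
match: 0->5, 1->0, 2->3, 3->18, 4->13 | applicable
match: 0->5, 1->3, 2->0, 3->13, 4->11 | applicable
match: 0->5, 1->3, 2->0, 3->13, 4->18 | applicable
count: 4
applicable_count: 4


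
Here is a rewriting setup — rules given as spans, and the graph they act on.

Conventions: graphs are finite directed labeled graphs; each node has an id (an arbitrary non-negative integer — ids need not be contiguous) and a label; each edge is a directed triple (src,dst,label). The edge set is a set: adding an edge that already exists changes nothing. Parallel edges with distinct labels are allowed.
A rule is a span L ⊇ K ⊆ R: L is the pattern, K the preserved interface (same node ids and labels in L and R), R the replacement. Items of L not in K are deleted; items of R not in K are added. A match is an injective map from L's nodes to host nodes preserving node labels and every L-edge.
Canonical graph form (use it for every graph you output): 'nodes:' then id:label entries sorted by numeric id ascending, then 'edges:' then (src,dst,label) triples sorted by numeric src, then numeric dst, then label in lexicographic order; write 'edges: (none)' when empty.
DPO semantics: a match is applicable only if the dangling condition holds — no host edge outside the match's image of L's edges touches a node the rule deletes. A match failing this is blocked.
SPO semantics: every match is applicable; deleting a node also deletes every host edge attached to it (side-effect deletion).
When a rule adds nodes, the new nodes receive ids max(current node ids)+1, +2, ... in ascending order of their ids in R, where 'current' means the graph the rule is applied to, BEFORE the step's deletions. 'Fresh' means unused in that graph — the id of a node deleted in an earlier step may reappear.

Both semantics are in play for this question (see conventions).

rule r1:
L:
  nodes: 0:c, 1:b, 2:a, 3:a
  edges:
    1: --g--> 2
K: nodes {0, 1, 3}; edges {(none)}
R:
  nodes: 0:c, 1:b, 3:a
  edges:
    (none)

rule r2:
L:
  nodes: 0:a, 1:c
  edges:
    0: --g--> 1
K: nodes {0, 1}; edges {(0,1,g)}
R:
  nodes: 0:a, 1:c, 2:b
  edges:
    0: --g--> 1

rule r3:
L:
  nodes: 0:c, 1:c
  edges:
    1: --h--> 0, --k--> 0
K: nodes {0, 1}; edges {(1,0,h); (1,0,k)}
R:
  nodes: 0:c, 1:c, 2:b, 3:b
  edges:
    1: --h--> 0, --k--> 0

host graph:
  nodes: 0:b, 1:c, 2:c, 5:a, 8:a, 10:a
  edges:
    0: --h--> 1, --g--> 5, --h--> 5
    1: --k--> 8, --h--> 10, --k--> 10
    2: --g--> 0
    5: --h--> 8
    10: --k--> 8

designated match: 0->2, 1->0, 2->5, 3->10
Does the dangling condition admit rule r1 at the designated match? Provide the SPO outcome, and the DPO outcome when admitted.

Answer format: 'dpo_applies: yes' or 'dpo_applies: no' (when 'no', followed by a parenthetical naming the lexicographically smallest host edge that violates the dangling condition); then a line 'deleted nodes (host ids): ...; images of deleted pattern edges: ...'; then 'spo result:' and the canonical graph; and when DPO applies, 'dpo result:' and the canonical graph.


dpo_applies: no
(the rule deletes node 5, which keeps host edge (0,5,h) outside the match image — the dangling condition fails, DPO blocks; SPO proceeds and side-deletes such edges)
deleted nodes (host ids): 5; images of deleted pattern edges: (0,5,g)
spo result:
nodes: 0:b, 1:c, 2:c, 8:a, 10:a
edges: (0,1,h); (1,8,k); (1,10,h); (1,10,k); (2,0,g); (10,8,k)


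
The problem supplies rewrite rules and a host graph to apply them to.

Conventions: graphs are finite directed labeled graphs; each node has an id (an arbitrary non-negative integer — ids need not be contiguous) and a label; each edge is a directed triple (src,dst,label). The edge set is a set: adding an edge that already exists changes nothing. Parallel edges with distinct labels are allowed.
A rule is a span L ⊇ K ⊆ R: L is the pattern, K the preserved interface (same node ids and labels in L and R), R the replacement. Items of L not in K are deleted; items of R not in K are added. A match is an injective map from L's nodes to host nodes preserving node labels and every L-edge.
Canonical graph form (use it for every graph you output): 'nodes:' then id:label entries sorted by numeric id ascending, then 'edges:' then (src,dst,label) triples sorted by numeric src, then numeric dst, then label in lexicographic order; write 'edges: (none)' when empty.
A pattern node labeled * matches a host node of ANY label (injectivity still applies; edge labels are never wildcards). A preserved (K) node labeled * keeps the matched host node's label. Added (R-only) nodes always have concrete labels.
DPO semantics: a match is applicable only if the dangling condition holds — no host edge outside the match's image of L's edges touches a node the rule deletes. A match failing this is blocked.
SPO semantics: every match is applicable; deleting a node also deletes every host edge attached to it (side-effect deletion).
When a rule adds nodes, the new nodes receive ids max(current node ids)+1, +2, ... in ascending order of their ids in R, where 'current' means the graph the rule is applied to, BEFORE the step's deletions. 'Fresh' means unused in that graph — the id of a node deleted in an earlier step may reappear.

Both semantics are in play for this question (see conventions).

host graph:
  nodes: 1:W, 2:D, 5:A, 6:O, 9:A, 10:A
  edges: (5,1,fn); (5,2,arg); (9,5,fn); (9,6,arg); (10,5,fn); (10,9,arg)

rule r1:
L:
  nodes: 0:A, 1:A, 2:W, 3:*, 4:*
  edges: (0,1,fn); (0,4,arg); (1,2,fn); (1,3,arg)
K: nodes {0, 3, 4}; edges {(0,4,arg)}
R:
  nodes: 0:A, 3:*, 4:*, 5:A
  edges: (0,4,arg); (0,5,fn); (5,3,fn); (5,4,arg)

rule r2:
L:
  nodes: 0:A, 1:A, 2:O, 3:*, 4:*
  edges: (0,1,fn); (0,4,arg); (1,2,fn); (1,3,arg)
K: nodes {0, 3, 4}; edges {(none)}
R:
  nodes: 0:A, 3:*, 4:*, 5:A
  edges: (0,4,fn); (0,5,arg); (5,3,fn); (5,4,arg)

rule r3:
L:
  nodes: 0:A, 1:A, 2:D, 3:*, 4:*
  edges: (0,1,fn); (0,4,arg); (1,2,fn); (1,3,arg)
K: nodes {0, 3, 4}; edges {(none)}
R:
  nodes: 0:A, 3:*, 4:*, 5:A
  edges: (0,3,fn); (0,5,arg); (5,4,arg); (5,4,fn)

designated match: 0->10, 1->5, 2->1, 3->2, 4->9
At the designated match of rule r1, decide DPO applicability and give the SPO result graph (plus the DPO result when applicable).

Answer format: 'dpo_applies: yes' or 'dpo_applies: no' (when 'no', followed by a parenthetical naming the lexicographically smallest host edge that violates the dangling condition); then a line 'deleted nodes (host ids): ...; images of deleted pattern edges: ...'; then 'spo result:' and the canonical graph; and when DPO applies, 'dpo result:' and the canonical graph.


dpo_applies: no
(the rule deletes node 5, which keeps host edge (9,5,fn) outside the match image — the dangling condition fails, DPO blocks; SPO proceeds and side-deletes such edges)
deleted nodes (host ids): 1, 5; images of deleted pattern edges: (5,1,fn); (5,2,arg); (10,5,fn)
spo result:
nodes: 2:D, 6:O, 9:A, 10:A, 11:A
edges: (9,6,arg); (10,9,arg); (10,11,fn); (11,2,fn); (11,9,arg)


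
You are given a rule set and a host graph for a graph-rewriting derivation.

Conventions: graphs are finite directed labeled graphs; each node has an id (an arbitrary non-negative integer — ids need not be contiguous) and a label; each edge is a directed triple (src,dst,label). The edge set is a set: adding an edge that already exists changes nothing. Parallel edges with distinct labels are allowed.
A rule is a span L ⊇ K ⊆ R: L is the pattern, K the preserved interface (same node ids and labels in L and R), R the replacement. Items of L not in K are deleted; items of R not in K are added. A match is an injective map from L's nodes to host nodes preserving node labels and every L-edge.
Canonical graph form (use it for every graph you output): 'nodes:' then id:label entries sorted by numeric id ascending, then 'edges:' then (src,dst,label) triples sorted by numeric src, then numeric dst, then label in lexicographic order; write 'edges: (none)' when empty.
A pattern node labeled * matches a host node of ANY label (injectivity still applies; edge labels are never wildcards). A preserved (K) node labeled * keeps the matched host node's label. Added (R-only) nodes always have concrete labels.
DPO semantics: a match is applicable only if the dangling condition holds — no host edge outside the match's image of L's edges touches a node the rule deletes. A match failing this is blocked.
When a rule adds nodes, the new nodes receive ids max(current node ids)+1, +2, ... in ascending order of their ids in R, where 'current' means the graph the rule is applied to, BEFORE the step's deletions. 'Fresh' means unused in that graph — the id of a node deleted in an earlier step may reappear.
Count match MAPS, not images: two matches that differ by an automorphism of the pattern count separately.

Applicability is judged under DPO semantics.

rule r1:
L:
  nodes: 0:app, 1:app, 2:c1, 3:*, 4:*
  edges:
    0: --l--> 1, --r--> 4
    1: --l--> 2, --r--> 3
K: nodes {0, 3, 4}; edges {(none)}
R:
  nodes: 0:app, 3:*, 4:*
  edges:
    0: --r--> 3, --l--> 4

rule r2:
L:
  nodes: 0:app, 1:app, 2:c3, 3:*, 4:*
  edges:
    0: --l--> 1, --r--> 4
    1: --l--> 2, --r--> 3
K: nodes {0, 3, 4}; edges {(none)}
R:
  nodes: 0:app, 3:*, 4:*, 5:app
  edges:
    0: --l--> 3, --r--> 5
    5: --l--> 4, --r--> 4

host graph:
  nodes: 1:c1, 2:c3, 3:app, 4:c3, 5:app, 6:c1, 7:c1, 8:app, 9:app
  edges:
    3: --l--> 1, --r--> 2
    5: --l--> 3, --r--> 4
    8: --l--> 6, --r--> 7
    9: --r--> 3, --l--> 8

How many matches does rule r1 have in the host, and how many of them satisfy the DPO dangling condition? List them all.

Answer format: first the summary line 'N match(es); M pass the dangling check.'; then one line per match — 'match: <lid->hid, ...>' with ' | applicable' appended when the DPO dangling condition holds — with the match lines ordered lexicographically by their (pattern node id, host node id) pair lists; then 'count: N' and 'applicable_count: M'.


2 match(es); 1 pass the dangling check.
match: 0->5, 1->3, 2->1, 3->2, 4->4
match: 0->9, 1->8, 2->6, 3->7, 4->3 | applicable
count: 2
applicable_count: 1


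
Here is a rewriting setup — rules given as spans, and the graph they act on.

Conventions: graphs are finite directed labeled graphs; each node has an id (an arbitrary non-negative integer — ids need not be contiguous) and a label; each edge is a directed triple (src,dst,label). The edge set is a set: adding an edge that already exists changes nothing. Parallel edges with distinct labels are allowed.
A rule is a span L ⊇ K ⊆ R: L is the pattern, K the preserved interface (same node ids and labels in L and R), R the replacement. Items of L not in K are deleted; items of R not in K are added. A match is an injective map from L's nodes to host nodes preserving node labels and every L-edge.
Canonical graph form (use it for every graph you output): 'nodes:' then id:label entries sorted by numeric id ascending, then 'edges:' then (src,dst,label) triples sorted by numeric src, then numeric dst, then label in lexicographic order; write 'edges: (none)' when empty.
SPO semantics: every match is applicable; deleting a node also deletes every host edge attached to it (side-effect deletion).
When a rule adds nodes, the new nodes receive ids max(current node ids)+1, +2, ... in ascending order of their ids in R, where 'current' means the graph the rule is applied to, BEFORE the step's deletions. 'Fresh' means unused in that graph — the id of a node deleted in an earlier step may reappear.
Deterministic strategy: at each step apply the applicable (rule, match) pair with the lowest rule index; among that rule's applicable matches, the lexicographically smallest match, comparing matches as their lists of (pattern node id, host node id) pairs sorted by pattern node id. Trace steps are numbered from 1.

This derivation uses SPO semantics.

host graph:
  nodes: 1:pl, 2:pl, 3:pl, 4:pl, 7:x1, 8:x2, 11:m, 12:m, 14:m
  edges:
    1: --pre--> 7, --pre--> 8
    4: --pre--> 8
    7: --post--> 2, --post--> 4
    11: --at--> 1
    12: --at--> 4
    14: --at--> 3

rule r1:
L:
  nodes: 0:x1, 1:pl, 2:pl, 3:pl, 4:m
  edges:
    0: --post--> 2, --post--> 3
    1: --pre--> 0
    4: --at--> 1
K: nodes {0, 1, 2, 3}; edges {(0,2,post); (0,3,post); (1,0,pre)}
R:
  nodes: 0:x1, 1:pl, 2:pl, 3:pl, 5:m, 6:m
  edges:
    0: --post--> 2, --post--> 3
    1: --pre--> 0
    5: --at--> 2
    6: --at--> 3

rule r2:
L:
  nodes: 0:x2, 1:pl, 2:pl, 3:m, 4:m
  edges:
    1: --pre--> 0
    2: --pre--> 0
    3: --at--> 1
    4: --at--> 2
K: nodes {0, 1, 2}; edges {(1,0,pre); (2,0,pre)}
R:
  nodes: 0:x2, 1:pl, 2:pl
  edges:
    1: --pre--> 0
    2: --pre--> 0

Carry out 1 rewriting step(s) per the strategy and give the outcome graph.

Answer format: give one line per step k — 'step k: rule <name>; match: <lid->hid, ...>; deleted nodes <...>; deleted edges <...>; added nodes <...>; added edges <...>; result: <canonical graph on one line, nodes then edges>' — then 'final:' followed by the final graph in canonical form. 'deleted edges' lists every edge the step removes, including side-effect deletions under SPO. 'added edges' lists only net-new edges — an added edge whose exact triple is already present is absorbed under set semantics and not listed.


step 1: rule r1; match: 0->7, 1->1, 2->2, 3->4, 4->11; deleted nodes 11; deleted edges (11,1,at); added nodes 15, 16; added edges (15,2,at); (16,4,at); result: nodes: 1:pl, 2:pl, 3:pl, 4:pl, 7:x1, 8:x2, 12:m, 14:m, 15:m, 16:m edges: (1,7,pre); (1,8,pre); (4,8,pre); (7,2,post); (7,4,post); (12,4,at); (14,3,at); (15,2,at); (16,4,at)
final:
nodes: 1:pl, 2:pl, 3:pl, 4:pl, 7:x1, 8:x2, 12:m, 14:m, 15:m, 16:m
edges: (1,7,pre); (1,8,pre); (4,8,pre); (7,2,post); (7,4,post); (12,4,at); (14,3,at); (15,2,at); (16,4,at)


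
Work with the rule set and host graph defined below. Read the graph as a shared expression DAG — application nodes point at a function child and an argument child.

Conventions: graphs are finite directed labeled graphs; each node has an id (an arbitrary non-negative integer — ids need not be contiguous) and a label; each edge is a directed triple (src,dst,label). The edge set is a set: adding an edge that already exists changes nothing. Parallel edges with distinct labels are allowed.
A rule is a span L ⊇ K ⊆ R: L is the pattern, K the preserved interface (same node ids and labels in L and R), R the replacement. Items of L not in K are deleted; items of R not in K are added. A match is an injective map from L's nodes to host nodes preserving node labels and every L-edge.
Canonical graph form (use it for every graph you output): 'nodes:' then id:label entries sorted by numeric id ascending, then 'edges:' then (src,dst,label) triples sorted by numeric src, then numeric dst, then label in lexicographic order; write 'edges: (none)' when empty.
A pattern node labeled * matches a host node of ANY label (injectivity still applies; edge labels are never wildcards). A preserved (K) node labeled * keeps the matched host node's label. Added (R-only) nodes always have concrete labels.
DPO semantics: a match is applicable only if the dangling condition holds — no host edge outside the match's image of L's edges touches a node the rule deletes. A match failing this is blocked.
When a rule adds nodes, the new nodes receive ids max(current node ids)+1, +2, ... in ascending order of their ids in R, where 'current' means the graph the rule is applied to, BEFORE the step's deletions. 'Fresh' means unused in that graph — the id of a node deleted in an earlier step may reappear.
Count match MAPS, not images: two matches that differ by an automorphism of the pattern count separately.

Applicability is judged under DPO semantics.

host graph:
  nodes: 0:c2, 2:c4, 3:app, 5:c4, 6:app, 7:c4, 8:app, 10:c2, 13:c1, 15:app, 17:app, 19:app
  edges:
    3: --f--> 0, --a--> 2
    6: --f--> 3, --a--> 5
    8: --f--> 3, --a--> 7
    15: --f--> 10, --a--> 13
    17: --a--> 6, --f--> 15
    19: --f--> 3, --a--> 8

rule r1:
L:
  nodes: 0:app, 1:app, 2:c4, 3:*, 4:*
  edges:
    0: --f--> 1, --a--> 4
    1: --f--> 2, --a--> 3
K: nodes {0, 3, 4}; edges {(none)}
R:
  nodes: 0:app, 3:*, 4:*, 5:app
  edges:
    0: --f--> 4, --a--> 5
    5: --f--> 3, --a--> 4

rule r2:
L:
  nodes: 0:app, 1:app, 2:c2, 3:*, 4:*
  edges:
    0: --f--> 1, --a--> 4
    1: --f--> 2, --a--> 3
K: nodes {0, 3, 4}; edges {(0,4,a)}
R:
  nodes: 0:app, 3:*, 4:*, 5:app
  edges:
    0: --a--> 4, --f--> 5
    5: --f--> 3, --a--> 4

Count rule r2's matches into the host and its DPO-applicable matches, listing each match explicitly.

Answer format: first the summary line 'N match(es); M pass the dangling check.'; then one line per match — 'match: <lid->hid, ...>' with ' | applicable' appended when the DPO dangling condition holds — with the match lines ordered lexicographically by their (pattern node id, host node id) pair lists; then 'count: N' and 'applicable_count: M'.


4 match(es); 1 pass the dangling check.
match: 0->6, 1->3, 2->0, 3->2, 4->5
match: 0->8, 1->3, 2->0, 3->2, 4->7
match: 0->17, 1->15, 2->10, 3->13, 4->6 | applicable
match: 0->19, 1->3, 2->0, 3->2, 4->8
count: 4
applicable_count: 1


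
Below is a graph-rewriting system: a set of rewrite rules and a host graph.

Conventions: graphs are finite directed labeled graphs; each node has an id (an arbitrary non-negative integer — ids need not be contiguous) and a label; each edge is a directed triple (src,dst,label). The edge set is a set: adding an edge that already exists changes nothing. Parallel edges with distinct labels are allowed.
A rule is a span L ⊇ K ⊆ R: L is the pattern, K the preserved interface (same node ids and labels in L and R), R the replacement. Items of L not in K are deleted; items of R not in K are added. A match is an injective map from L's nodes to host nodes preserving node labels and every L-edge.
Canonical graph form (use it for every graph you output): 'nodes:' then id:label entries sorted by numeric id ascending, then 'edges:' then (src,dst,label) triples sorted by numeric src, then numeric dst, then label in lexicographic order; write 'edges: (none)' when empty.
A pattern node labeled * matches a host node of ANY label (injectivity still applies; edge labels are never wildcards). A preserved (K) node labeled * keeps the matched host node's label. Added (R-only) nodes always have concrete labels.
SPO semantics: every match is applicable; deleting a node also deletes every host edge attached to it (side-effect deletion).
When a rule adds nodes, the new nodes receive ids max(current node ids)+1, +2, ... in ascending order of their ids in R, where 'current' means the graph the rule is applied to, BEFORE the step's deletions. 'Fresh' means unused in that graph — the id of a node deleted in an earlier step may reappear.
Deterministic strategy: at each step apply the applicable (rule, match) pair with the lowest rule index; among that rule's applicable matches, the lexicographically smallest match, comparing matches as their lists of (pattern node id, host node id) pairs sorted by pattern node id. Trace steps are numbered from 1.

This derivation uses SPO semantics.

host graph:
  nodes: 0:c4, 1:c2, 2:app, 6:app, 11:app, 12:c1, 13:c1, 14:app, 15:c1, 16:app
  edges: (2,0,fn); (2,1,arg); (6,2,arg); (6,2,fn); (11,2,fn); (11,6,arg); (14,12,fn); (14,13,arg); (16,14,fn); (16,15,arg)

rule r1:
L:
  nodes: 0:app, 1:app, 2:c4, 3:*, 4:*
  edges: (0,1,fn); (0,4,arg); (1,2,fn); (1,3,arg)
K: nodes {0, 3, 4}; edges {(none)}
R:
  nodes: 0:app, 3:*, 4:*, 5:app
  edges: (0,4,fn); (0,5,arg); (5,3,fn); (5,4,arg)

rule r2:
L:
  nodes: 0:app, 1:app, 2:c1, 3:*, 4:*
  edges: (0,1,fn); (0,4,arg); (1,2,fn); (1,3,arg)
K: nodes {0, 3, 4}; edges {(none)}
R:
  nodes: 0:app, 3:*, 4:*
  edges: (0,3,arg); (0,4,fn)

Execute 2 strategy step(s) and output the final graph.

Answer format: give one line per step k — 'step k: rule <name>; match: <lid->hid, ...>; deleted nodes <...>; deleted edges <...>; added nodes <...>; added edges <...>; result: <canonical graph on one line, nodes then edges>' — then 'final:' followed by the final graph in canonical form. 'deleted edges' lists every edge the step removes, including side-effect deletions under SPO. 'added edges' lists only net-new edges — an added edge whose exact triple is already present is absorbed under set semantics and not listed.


step 1: rule r1; match: 0->11, 1->2, 2->0, 3->1, 4->6; deleted nodes 0, 2; deleted edges (2,0,fn); (2,1,arg); (6,2,arg); (6,2,fn); (11,2,fn); (11,6,arg); added nodes 17; added edges (11,6,fn); (11,17,arg); (17,1,fn); (17,6,arg); result: nodes: 1:c2, 6:app, 11:app, 12:c1, 13:c1, 14:app, 15:c1, 16:app, 17:app edges: (11,6,fn); (11,17,arg); (14,12,fn); (14,13,arg); (16,14,fn); (16,15,arg); (17,1,fn); (17,6,arg)
step 2: rule r2; match: 0->16, 1->14, 2->12, 3->13, 4->15; deleted nodes 12, 14; deleted edges (14,12,fn); (14,13,arg); (16,14,fn); (16,15,arg); added nodes (none); added edges (16,13,arg); (16,15,fn); result: nodes: 1:c2, 6:app, 11:app, 13:c1, 15:c1, 16:app, 17:app edges: (11,6,fn); (11,17,arg); (16,13,arg); (16,15,fn); (17,1,fn); (17,6,arg)
final:
nodes: 1:c2, 6:app, 11:app, 13:c1, 15:c1, 16:app, 17:app
edges: (11,6,fn); (11,17,arg); (16,13,arg); (16,15,fn); (17,1,fn); (17,6,arg)
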